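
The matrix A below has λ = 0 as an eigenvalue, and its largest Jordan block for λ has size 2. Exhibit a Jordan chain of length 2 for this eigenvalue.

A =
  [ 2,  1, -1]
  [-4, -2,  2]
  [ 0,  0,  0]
A Jordan chain for λ = 0 of length 2:
v_1 = (2, -4, 0)ᵀ
v_2 = (1, 0, 0)ᵀ

Let N = A − (0)·I. We want v_2 with N^2 v_2 = 0 but N^1 v_2 ≠ 0; then v_{j-1} := N · v_j for j = 2, …, 2.

Pick v_2 = (1, 0, 0)ᵀ.
Then v_1 = N · v_2 = (2, -4, 0)ᵀ.

Sanity check: (A − (0)·I) v_1 = (0, 0, 0)ᵀ = 0. ✓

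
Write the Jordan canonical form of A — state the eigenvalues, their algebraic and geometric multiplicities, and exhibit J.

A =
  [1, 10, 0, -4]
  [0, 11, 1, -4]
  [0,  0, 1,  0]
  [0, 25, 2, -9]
J_3(1) ⊕ J_1(1)

The characteristic polynomial is
  det(x·I − A) = x^4 - 4*x^3 + 6*x^2 - 4*x + 1 = (x - 1)^4

Eigenvalues and multiplicities (the geometric multiplicity of λ is n − rank(A − λI), which equals the number of Jordan blocks for λ):
  λ = 1: algebraic multiplicity = 4, geometric multiplicity = 2

Determining the block sizes for each eigenvalue:
  λ = 1: with am = 4 and gm = 2, the partition is not yet determined (e.g. several partitions of 4 into 2 parts exist). Let N = A − (1)·I. Computing rank(N^1) = 2, rank(N^2) = 1, rank(N^3) = 0; the number of blocks of size ≥ j is rank(N^{j−1}) − rank(N^j), giving [2, 1, 1]. So we have 1 block(s) of size 3, 1 block(s) of size 1 → block sizes [3, 1]

Assembling the blocks gives a Jordan form
J =
  [1, 1, 0, 0]
  [0, 1, 1, 0]
  [0, 0, 1, 0]
  [0, 0, 0, 1]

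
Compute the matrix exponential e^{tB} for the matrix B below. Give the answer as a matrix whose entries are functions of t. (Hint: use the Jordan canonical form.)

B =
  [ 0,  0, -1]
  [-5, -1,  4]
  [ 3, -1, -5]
e^{tB} =
  [t^2*exp(-2*t)/2 + 2*t*exp(-2*t) + exp(-2*t), t^2*exp(-2*t)/2, t^2*exp(-2*t)/2 - t*exp(-2*t)]
  [-3*t^2*exp(-2*t)/2 - 5*t*exp(-2*t), -3*t^2*exp(-2*t)/2 + t*exp(-2*t) + exp(-2*t), -3*t^2*exp(-2*t)/2 + 4*t*exp(-2*t)]
  [t^2*exp(-2*t) + 3*t*exp(-2*t), t^2*exp(-2*t) - t*exp(-2*t), t^2*exp(-2*t) - 3*t*exp(-2*t) + exp(-2*t)]

Strategy: write B = P · J · P⁻¹ where J is a Jordan canonical form, so e^{tB} = P · e^{tJ} · P⁻¹, and e^{tJ} can be computed block-by-block.

B has Jordan form
J =
  [-2,  1,  0]
  [ 0, -2,  1]
  [ 0,  0, -2]
(up to reordering of blocks).

Per-block formulas:
  For a 3×3 Jordan block J_3(-2): exp(t · J_3(-2)) = e^(-2t)·(I + t·N + (t^2/2)·N^2), where N is the 3×3 nilpotent shift.

After assembling e^{tJ} and conjugating by P, we get:

e^{tB} =
  [t^2*exp(-2*t)/2 + 2*t*exp(-2*t) + exp(-2*t), t^2*exp(-2*t)/2, t^2*exp(-2*t)/2 - t*exp(-2*t)]
  [-3*t^2*exp(-2*t)/2 - 5*t*exp(-2*t), -3*t^2*exp(-2*t)/2 + t*exp(-2*t) + exp(-2*t), -3*t^2*exp(-2*t)/2 + 4*t*exp(-2*t)]
  [t^2*exp(-2*t) + 3*t*exp(-2*t), t^2*exp(-2*t) - t*exp(-2*t), t^2*exp(-2*t) - 3*t*exp(-2*t) + exp(-2*t)]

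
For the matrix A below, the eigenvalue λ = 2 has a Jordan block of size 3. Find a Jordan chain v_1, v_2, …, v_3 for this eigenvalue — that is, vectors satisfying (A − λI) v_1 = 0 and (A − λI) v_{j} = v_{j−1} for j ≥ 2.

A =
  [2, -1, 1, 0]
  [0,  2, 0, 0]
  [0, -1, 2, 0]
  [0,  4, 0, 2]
A Jordan chain for λ = 2 of length 3:
v_1 = (-1, 0, 0, 0)ᵀ
v_2 = (-1, 0, -1, 4)ᵀ
v_3 = (0, 1, 0, 0)ᵀ

Let N = A − (2)·I. We want v_3 with N^3 v_3 = 0 but N^2 v_3 ≠ 0; then v_{j-1} := N · v_j for j = 3, …, 2.

Pick v_3 = (0, 1, 0, 0)ᵀ.
Then v_2 = N · v_3 = (-1, 0, -1, 4)ᵀ.
Then v_1 = N · v_2 = (-1, 0, 0, 0)ᵀ.

Sanity check: (A − (2)·I) v_1 = (0, 0, 0, 0)ᵀ = 0. ✓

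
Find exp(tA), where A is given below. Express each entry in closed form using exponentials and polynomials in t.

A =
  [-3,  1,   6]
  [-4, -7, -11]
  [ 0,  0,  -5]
e^{tA} =
  [2*t*exp(-5*t) + exp(-5*t), t*exp(-5*t), t^2*exp(-5*t)/2 + 6*t*exp(-5*t)]
  [-4*t*exp(-5*t), -2*t*exp(-5*t) + exp(-5*t), -t^2*exp(-5*t) - 11*t*exp(-5*t)]
  [0, 0, exp(-5*t)]

Strategy: write A = P · J · P⁻¹ where J is a Jordan canonical form, so e^{tA} = P · e^{tJ} · P⁻¹, and e^{tJ} can be computed block-by-block.

A has Jordan form
J =
  [-5,  1,  0]
  [ 0, -5,  1]
  [ 0,  0, -5]
(up to reordering of blocks).

Per-block formulas:
  For a 3×3 Jordan block J_3(-5): exp(t · J_3(-5)) = e^(-5t)·(I + t·N + (t^2/2)·N^2), where N is the 3×3 nilpotent shift.

After assembling e^{tJ} and conjugating by P, we get:

e^{tA} =
  [2*t*exp(-5*t) + exp(-5*t), t*exp(-5*t), t^2*exp(-5*t)/2 + 6*t*exp(-5*t)]
  [-4*t*exp(-5*t), -2*t*exp(-5*t) + exp(-5*t), -t^2*exp(-5*t) - 11*t*exp(-5*t)]
  [0, 0, exp(-5*t)]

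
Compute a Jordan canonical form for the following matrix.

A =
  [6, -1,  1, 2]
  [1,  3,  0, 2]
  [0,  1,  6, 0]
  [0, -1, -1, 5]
J_3(5) ⊕ J_1(5)

The characteristic polynomial is
  det(x·I − A) = x^4 - 20*x^3 + 150*x^2 - 500*x + 625 = (x - 5)^4

Eigenvalues and multiplicities (the geometric multiplicity of λ is n − rank(A − λI), which equals the number of Jordan blocks for λ):
  λ = 5: algebraic multiplicity = 4, geometric multiplicity = 2

Determining the block sizes for each eigenvalue:
  λ = 5: with am = 4 and gm = 2, the partition is not yet determined (e.g. several partitions of 4 into 2 parts exist). Let N = A − (5)·I. Computing rank(N^1) = 2, rank(N^2) = 1, rank(N^3) = 0; the number of blocks of size ≥ j is rank(N^{j−1}) − rank(N^j), giving [2, 1, 1]. So we have 1 block(s) of size 3, 1 block(s) of size 1 → block sizes [3, 1]

Assembling the blocks gives a Jordan form
J =
  [5, 1, 0, 0]
  [0, 5, 1, 0]
  [0, 0, 5, 0]
  [0, 0, 0, 5]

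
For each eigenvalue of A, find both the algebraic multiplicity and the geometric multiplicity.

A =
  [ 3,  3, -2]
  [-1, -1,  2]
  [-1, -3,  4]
λ = 2: alg = 3, geom = 2

Step 1 — factor the characteristic polynomial to read off the algebraic multiplicities:
  χ_A(x) = (x - 2)^3

Step 2 — compute geometric multiplicities via the rank-nullity identity g(λ) = n − rank(A − λI):
  rank(A − (2)·I) = 1, so dim ker(A − (2)·I) = n − 1 = 2

Summary:
  λ = 2: algebraic multiplicity = 3, geometric multiplicity = 2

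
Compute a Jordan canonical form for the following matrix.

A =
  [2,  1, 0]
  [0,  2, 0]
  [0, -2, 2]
J_2(2) ⊕ J_1(2)

The characteristic polynomial is
  det(x·I − A) = x^3 - 6*x^2 + 12*x - 8 = (x - 2)^3

Eigenvalues and multiplicities (the geometric multiplicity of λ is n − rank(A − λI), which equals the number of Jordan blocks for λ):
  λ = 2: algebraic multiplicity = 3, geometric multiplicity = 2

Determining the block sizes for each eigenvalue:
  λ = 2: 2 blocks summing to 3 forces exactly one block of size 2 and the rest size 1 → block sizes [2, 1]

Assembling the blocks gives a Jordan form
J =
  [2, 1, 0]
  [0, 2, 0]
  [0, 0, 2]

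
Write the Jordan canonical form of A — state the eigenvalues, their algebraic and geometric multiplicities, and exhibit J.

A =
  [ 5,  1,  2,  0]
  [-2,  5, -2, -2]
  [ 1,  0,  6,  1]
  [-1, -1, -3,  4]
J_2(5) ⊕ J_2(5)

The characteristic polynomial is
  det(x·I − A) = x^4 - 20*x^3 + 150*x^2 - 500*x + 625 = (x - 5)^4

Eigenvalues and multiplicities (the geometric multiplicity of λ is n − rank(A − λI), which equals the number of Jordan blocks for λ):
  λ = 5: algebraic multiplicity = 4, geometric multiplicity = 2

Determining the block sizes for each eigenvalue:
  λ = 5: with am = 4 and gm = 2, the partition is not yet determined (e.g. several partitions of 4 into 2 parts exist). Let N = A − (5)·I. Computing rank(N^1) = 2, rank(N^2) = 0; the number of blocks of size ≥ j is rank(N^{j−1}) − rank(N^j), giving [2, 2]. So we have 2 block(s) of size 2 → block sizes [2, 2]

Assembling the blocks gives a Jordan form
J =
  [5, 1, 0, 0]
  [0, 5, 0, 0]
  [0, 0, 5, 1]
  [0, 0, 0, 5]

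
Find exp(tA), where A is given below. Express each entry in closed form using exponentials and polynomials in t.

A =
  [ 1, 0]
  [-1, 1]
e^{tA} =
  [exp(t), 0]
  [-t*exp(t), exp(t)]

Strategy: write A = P · J · P⁻¹ where J is a Jordan canonical form, so e^{tA} = P · e^{tJ} · P⁻¹, and e^{tJ} can be computed block-by-block.

A has Jordan form
J =
  [1, 1]
  [0, 1]
(up to reordering of blocks).

Per-block formulas:
  For a 2×2 Jordan block J_2(1): exp(t · J_2(1)) = e^(1t)·(I + t·N), where N is the 2×2 nilpotent shift.

After assembling e^{tJ} and conjugating by P, we get:

e^{tA} =
  [exp(t), 0]
  [-t*exp(t), exp(t)]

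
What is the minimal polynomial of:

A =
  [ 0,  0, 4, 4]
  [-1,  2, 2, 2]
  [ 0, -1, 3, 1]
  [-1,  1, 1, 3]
x^2 - 4*x + 4

The characteristic polynomial is χ_A(x) = (x - 2)^4, so the eigenvalues are known. The minimal polynomial is
  m_A(x) = Π_λ (x − λ)^{k_λ}
where k_λ is the size of the *largest* Jordan block for λ (equivalently, the smallest k with (A − λI)^k v = 0 for every generalised eigenvector v of λ).

  λ = 2: largest Jordan block has size 2, contributing (x − 2)^2

So m_A(x) = (x - 2)^2 = x^2 - 4*x + 4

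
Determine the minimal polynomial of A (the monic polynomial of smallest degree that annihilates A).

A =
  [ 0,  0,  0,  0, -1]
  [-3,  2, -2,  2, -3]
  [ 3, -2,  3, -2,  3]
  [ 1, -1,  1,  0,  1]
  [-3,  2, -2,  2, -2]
x^4 - 2*x^3 + x^2

The characteristic polynomial is χ_A(x) = x^2*(x - 1)^3, so the eigenvalues are known. The minimal polynomial is
  m_A(x) = Π_λ (x − λ)^{k_λ}
where k_λ is the size of the *largest* Jordan block for λ (equivalently, the smallest k with (A − λI)^k v = 0 for every generalised eigenvector v of λ).

  λ = 0: largest Jordan block has size 2, contributing (x − 0)^2
  λ = 1: largest Jordan block has size 2, contributing (x − 1)^2

So m_A(x) = x^2*(x - 1)^2 = x^4 - 2*x^3 + x^2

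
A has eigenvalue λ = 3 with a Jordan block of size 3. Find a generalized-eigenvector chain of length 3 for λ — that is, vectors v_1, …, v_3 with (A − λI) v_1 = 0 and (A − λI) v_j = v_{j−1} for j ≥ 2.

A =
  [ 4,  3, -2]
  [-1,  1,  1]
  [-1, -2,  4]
A Jordan chain for λ = 3 of length 3:
v_1 = (1, -1, -1)ᵀ
v_2 = (3, -2, -2)ᵀ
v_3 = (0, 1, 0)ᵀ

Let N = A − (3)·I. We want v_3 with N^3 v_3 = 0 but N^2 v_3 ≠ 0; then v_{j-1} := N · v_j for j = 3, …, 2.

Pick v_3 = (0, 1, 0)ᵀ.
Then v_2 = N · v_3 = (3, -2, -2)ᵀ.
Then v_1 = N · v_2 = (1, -1, -1)ᵀ.

Sanity check: (A − (3)·I) v_1 = (0, 0, 0)ᵀ = 0. ✓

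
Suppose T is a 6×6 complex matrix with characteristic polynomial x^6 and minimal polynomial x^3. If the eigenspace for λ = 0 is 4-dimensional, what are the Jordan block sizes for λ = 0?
Block sizes for λ = 0: [3, 1, 1, 1]

Step 1 — from the characteristic polynomial, algebraic multiplicity of λ = 0 is 6. From dim ker(T − (0)·I) = 4, there are exactly 4 Jordan blocks for λ = 0.
Step 2 — from the minimal polynomial, the factor (x − 0)^3 tells us the largest block for λ = 0 has size 3.
Step 3 — with total size 6, 4 blocks, and largest block 3, the block sizes (in nonincreasing order) are [3, 1, 1, 1].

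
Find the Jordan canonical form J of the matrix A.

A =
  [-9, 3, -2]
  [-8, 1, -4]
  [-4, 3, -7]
J_2(-5) ⊕ J_1(-5)

The characteristic polynomial is
  det(x·I − A) = x^3 + 15*x^2 + 75*x + 125 = (x + 5)^3

Eigenvalues and multiplicities (the geometric multiplicity of λ is n − rank(A − λI), which equals the number of Jordan blocks for λ):
  λ = -5: algebraic multiplicity = 3, geometric multiplicity = 2

Determining the block sizes for each eigenvalue:
  λ = -5: 2 blocks summing to 3 forces exactly one block of size 2 and the rest size 1 → block sizes [2, 1]

Assembling the blocks gives a Jordan form
J =
  [-5,  1,  0]
  [ 0, -5,  0]
  [ 0,  0, -5]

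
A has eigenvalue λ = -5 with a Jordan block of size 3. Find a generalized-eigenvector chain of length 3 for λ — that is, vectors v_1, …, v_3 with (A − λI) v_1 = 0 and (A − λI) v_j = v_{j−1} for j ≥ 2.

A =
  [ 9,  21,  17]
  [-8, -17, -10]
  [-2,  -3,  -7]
A Jordan chain for λ = -5 of length 3:
v_1 = (-6, 4, 0)ᵀ
v_2 = (14, -8, -2)ᵀ
v_3 = (1, 0, 0)ᵀ

Let N = A − (-5)·I. We want v_3 with N^3 v_3 = 0 but N^2 v_3 ≠ 0; then v_{j-1} := N · v_j for j = 3, …, 2.

Pick v_3 = (1, 0, 0)ᵀ.
Then v_2 = N · v_3 = (14, -8, -2)ᵀ.
Then v_1 = N · v_2 = (-6, 4, 0)ᵀ.

Sanity check: (A − (-5)·I) v_1 = (0, 0, 0)ᵀ = 0. ✓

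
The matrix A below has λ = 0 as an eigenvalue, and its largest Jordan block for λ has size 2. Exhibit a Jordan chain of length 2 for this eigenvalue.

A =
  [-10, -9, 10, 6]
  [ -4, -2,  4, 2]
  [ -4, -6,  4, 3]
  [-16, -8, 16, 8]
A Jordan chain for λ = 0 of length 2:
v_1 = (-10, -4, -4, -16)ᵀ
v_2 = (1, 0, 0, 0)ᵀ

Let N = A − (0)·I. We want v_2 with N^2 v_2 = 0 but N^1 v_2 ≠ 0; then v_{j-1} := N · v_j for j = 2, …, 2.

Pick v_2 = (1, 0, 0, 0)ᵀ.
Then v_1 = N · v_2 = (-10, -4, -4, -16)ᵀ.

Sanity check: (A − (0)·I) v_1 = (0, 0, 0, 0)ᵀ = 0. ✓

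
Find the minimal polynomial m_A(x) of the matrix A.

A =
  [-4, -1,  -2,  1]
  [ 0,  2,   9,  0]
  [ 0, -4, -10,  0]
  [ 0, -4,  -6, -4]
x^3 + 12*x^2 + 48*x + 64

The characteristic polynomial is χ_A(x) = (x + 4)^4, so the eigenvalues are known. The minimal polynomial is
  m_A(x) = Π_λ (x − λ)^{k_λ}
where k_λ is the size of the *largest* Jordan block for λ (equivalently, the smallest k with (A − λI)^k v = 0 for every generalised eigenvector v of λ).

  λ = -4: largest Jordan block has size 3, contributing (x + 4)^3

So m_A(x) = (x + 4)^3 = x^3 + 12*x^2 + 48*x + 64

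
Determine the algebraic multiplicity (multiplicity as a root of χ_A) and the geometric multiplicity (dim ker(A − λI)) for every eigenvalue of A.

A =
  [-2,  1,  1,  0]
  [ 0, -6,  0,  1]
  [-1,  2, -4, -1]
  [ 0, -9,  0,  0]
λ = -3: alg = 4, geom = 2

Step 1 — factor the characteristic polynomial to read off the algebraic multiplicities:
  χ_A(x) = (x + 3)^4

Step 2 — compute geometric multiplicities via the rank-nullity identity g(λ) = n − rank(A − λI):
  rank(A − (-3)·I) = 2, so dim ker(A − (-3)·I) = n − 2 = 2

Summary:
  λ = -3: algebraic multiplicity = 4, geometric multiplicity = 2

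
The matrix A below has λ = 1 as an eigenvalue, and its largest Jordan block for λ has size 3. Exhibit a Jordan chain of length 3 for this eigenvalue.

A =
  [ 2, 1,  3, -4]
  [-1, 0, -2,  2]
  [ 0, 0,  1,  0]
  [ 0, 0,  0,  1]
A Jordan chain for λ = 1 of length 3:
v_1 = (1, -1, 0, 0)ᵀ
v_2 = (3, -2, 0, 0)ᵀ
v_3 = (0, 0, 1, 0)ᵀ

Let N = A − (1)·I. We want v_3 with N^3 v_3 = 0 but N^2 v_3 ≠ 0; then v_{j-1} := N · v_j for j = 3, …, 2.

Pick v_3 = (0, 0, 1, 0)ᵀ.
Then v_2 = N · v_3 = (3, -2, 0, 0)ᵀ.
Then v_1 = N · v_2 = (1, -1, 0, 0)ᵀ.

Sanity check: (A − (1)·I) v_1 = (0, 0, 0, 0)ᵀ = 0. ✓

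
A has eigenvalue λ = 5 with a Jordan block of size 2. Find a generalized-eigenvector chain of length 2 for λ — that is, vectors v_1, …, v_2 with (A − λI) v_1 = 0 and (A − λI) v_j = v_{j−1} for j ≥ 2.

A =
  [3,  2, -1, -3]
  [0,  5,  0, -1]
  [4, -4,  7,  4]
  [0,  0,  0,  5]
A Jordan chain for λ = 5 of length 2:
v_1 = (-2, 0, 4, 0)ᵀ
v_2 = (1, 0, 0, 0)ᵀ

Let N = A − (5)·I. We want v_2 with N^2 v_2 = 0 but N^1 v_2 ≠ 0; then v_{j-1} := N · v_j for j = 2, …, 2.

Pick v_2 = (1, 0, 0, 0)ᵀ.
Then v_1 = N · v_2 = (-2, 0, 4, 0)ᵀ.

Sanity check: (A − (5)·I) v_1 = (0, 0, 0, 0)ᵀ = 0. ✓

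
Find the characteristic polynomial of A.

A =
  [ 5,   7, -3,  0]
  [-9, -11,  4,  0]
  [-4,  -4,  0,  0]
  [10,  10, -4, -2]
x^4 + 8*x^3 + 24*x^2 + 32*x + 16

Expanding det(x·I − A) (e.g. by cofactor expansion or by noting that A is similar to its Jordan form J, which has the same characteristic polynomial as A) gives
  χ_A(x) = x^4 + 8*x^3 + 24*x^2 + 32*x + 16
which factors as (x + 2)^4. The eigenvalues (with algebraic multiplicities) are λ = -2 with multiplicity 4.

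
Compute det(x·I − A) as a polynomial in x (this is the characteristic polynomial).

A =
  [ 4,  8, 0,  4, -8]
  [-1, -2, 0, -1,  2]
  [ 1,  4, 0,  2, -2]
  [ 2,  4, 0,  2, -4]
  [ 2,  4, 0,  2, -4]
x^5

Expanding det(x·I − A) (e.g. by cofactor expansion or by noting that A is similar to its Jordan form J, which has the same characteristic polynomial as A) gives
  χ_A(x) = x^5
which factors as x^5. The eigenvalues (with algebraic multiplicities) are λ = 0 with multiplicity 5.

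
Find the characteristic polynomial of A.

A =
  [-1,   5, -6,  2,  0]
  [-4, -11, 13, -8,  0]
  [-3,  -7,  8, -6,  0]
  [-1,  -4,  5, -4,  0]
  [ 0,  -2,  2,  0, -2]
x^5 + 10*x^4 + 40*x^3 + 80*x^2 + 80*x + 32

Expanding det(x·I − A) (e.g. by cofactor expansion or by noting that A is similar to its Jordan form J, which has the same characteristic polynomial as A) gives
  χ_A(x) = x^5 + 10*x^4 + 40*x^3 + 80*x^2 + 80*x + 32
which factors as (x + 2)^5. The eigenvalues (with algebraic multiplicities) are λ = -2 with multiplicity 5.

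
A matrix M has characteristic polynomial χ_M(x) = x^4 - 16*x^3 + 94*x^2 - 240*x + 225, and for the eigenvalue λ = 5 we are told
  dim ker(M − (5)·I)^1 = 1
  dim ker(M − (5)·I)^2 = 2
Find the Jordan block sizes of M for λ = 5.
Block sizes for λ = 5: [2]

From the dimensions of kernels of powers, the number of Jordan blocks of size at least j is d_j − d_{j−1} where d_j = dim ker(N^j) (with d_0 = 0). Computing the differences gives [1, 1].
The number of blocks of size exactly k is (#blocks of size ≥ k) − (#blocks of size ≥ k + 1), so the partition is: 1 block(s) of size 2.
In nonincreasing order the block sizes are [2].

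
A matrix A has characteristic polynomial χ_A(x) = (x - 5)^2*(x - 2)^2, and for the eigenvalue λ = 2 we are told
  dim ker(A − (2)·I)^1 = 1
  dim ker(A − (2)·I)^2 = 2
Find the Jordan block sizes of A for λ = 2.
Block sizes for λ = 2: [2]

From the dimensions of kernels of powers, the number of Jordan blocks of size at least j is d_j − d_{j−1} where d_j = dim ker(N^j) (with d_0 = 0). Computing the differences gives [1, 1].
The number of blocks of size exactly k is (#blocks of size ≥ k) − (#blocks of size ≥ k + 1), so the partition is: 1 block(s) of size 2.
In nonincreasing order the block sizes are [2].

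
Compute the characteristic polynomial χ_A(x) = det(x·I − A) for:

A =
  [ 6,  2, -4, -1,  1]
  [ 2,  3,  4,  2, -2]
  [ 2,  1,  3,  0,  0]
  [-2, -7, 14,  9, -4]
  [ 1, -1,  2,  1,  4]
x^5 - 25*x^4 + 250*x^3 - 1250*x^2 + 3125*x - 3125

Expanding det(x·I − A) (e.g. by cofactor expansion or by noting that A is similar to its Jordan form J, which has the same characteristic polynomial as A) gives
  χ_A(x) = x^5 - 25*x^4 + 250*x^3 - 1250*x^2 + 3125*x - 3125
which factors as (x - 5)^5. The eigenvalues (with algebraic multiplicities) are λ = 5 with multiplicity 5.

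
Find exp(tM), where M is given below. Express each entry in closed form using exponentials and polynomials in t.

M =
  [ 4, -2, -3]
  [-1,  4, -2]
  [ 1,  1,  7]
e^{tM} =
  [-t*exp(5*t) + exp(5*t), t^2*exp(5*t)/2 - 2*t*exp(5*t), t^2*exp(5*t)/2 - 3*t*exp(5*t)]
  [-t*exp(5*t), t^2*exp(5*t)/2 - t*exp(5*t) + exp(5*t), t^2*exp(5*t)/2 - 2*t*exp(5*t)]
  [t*exp(5*t), -t^2*exp(5*t)/2 + t*exp(5*t), -t^2*exp(5*t)/2 + 2*t*exp(5*t) + exp(5*t)]

Strategy: write M = P · J · P⁻¹ where J is a Jordan canonical form, so e^{tM} = P · e^{tJ} · P⁻¹, and e^{tJ} can be computed block-by-block.

M has Jordan form
J =
  [5, 1, 0]
  [0, 5, 1]
  [0, 0, 5]
(up to reordering of blocks).

Per-block formulas:
  For a 3×3 Jordan block J_3(5): exp(t · J_3(5)) = e^(5t)·(I + t·N + (t^2/2)·N^2), where N is the 3×3 nilpotent shift.

After assembling e^{tJ} and conjugating by P, we get:

e^{tM} =
  [-t*exp(5*t) + exp(5*t), t^2*exp(5*t)/2 - 2*t*exp(5*t), t^2*exp(5*t)/2 - 3*t*exp(5*t)]
  [-t*exp(5*t), t^2*exp(5*t)/2 - t*exp(5*t) + exp(5*t), t^2*exp(5*t)/2 - 2*t*exp(5*t)]
  [t*exp(5*t), -t^2*exp(5*t)/2 + t*exp(5*t), -t^2*exp(5*t)/2 + 2*t*exp(5*t) + exp(5*t)]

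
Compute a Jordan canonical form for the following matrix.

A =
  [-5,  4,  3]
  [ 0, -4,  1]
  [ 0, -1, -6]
J_3(-5)

The characteristic polynomial is
  det(x·I − A) = x^3 + 15*x^2 + 75*x + 125 = (x + 5)^3

Eigenvalues and multiplicities (the geometric multiplicity of λ is n − rank(A − λI), which equals the number of Jordan blocks for λ):
  λ = -5: algebraic multiplicity = 3, geometric multiplicity = 1

Determining the block sizes for each eigenvalue:
  λ = -5: one block (gm = 1), so the single block has size am = 3 → block sizes [3]

Assembling the blocks gives a Jordan form
J =
  [-5,  1,  0]
  [ 0, -5,  1]
  [ 0,  0, -5]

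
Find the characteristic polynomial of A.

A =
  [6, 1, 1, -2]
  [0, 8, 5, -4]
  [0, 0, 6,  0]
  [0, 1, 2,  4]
x^4 - 24*x^3 + 216*x^2 - 864*x + 1296

Expanding det(x·I − A) (e.g. by cofactor expansion or by noting that A is similar to its Jordan form J, which has the same characteristic polynomial as A) gives
  χ_A(x) = x^4 - 24*x^3 + 216*x^2 - 864*x + 1296
which factors as (x - 6)^4. The eigenvalues (with algebraic multiplicities) are λ = 6 with multiplicity 4.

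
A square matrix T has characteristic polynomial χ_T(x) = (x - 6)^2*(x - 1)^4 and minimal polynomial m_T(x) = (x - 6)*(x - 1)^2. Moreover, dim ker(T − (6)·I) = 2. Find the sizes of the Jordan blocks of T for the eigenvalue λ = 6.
Block sizes for λ = 6: [1, 1]

Step 1 — from the characteristic polynomial, algebraic multiplicity of λ = 6 is 2. From dim ker(T − (6)·I) = 2, there are exactly 2 Jordan blocks for λ = 6.
Step 2 — from the minimal polynomial, the factor (x − 6) tells us the largest block for λ = 6 has size 1.
Step 3 — with total size 2, 2 blocks, and largest block 1, the block sizes (in nonincreasing order) are [1, 1].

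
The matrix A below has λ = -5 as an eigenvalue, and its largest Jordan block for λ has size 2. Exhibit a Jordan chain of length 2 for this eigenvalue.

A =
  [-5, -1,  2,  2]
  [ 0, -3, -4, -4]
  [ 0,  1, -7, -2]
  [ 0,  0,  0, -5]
A Jordan chain for λ = -5 of length 2:
v_1 = (-1, 2, 1, 0)ᵀ
v_2 = (0, 1, 0, 0)ᵀ

Let N = A − (-5)·I. We want v_2 with N^2 v_2 = 0 but N^1 v_2 ≠ 0; then v_{j-1} := N · v_j for j = 2, …, 2.

Pick v_2 = (0, 1, 0, 0)ᵀ.
Then v_1 = N · v_2 = (-1, 2, 1, 0)ᵀ.

Sanity check: (A − (-5)·I) v_1 = (0, 0, 0, 0)ᵀ = 0. ✓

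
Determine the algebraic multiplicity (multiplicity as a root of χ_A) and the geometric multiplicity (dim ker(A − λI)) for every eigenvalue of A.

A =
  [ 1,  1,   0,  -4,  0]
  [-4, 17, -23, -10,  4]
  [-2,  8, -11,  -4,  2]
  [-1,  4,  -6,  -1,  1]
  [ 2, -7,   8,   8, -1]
λ = 1: alg = 5, geom = 2

Step 1 — factor the characteristic polynomial to read off the algebraic multiplicities:
  χ_A(x) = (x - 1)^5

Step 2 — compute geometric multiplicities via the rank-nullity identity g(λ) = n − rank(A − λI):
  rank(A − (1)·I) = 3, so dim ker(A − (1)·I) = n − 3 = 2

Summary:
  λ = 1: algebraic multiplicity = 5, geometric multiplicity = 2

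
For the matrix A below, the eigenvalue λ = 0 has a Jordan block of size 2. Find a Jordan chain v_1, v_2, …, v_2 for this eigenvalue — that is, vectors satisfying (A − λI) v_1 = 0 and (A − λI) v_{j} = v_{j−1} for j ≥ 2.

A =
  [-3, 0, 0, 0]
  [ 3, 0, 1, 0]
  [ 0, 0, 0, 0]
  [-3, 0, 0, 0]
A Jordan chain for λ = 0 of length 2:
v_1 = (0, 1, 0, 0)ᵀ
v_2 = (0, 0, 1, 0)ᵀ

Let N = A − (0)·I. We want v_2 with N^2 v_2 = 0 but N^1 v_2 ≠ 0; then v_{j-1} := N · v_j for j = 2, …, 2.

Pick v_2 = (0, 0, 1, 0)ᵀ.
Then v_1 = N · v_2 = (0, 1, 0, 0)ᵀ.

Sanity check: (A − (0)·I) v_1 = (0, 0, 0, 0)ᵀ = 0. ✓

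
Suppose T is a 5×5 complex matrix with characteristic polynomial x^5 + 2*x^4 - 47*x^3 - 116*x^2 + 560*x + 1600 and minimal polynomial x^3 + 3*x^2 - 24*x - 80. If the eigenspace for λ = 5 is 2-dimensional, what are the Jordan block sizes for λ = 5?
Block sizes for λ = 5: [1, 1]

Step 1 — from the characteristic polynomial, algebraic multiplicity of λ = 5 is 2. From dim ker(T − (5)·I) = 2, there are exactly 2 Jordan blocks for λ = 5.
Step 2 — from the minimal polynomial, the factor (x − 5) tells us the largest block for λ = 5 has size 1.
Step 3 — with total size 2, 2 blocks, and largest block 1, the block sizes (in nonincreasing order) are [1, 1].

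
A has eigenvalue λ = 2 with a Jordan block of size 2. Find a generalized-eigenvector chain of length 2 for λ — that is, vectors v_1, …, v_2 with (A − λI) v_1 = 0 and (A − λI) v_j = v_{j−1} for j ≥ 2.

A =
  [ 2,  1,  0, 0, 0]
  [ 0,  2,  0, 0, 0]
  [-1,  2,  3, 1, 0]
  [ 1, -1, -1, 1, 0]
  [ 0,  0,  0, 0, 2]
A Jordan chain for λ = 2 of length 2:
v_1 = (0, 0, -1, 1, 0)ᵀ
v_2 = (1, 0, 0, 0, 0)ᵀ

Let N = A − (2)·I. We want v_2 with N^2 v_2 = 0 but N^1 v_2 ≠ 0; then v_{j-1} := N · v_j for j = 2, …, 2.

Pick v_2 = (1, 0, 0, 0, 0)ᵀ.
Then v_1 = N · v_2 = (0, 0, -1, 1, 0)ᵀ.

Sanity check: (A − (2)·I) v_1 = (0, 0, 0, 0, 0)ᵀ = 0. ✓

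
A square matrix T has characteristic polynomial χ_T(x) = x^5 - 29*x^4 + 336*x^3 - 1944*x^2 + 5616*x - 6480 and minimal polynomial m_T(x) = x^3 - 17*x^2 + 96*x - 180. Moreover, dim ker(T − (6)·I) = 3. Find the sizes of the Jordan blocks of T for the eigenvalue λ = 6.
Block sizes for λ = 6: [2, 1, 1]

Step 1 — from the characteristic polynomial, algebraic multiplicity of λ = 6 is 4. From dim ker(T − (6)·I) = 3, there are exactly 3 Jordan blocks for λ = 6.
Step 2 — from the minimal polynomial, the factor (x − 6)^2 tells us the largest block for λ = 6 has size 2.
Step 3 — with total size 4, 3 blocks, and largest block 2, the block sizes (in nonincreasing order) are [2, 1, 1].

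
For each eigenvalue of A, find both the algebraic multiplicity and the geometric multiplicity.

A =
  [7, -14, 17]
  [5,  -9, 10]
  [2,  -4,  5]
λ = 1: alg = 3, geom = 1

Step 1 — factor the characteristic polynomial to read off the algebraic multiplicities:
  χ_A(x) = (x - 1)^3

Step 2 — compute geometric multiplicities via the rank-nullity identity g(λ) = n − rank(A − λI):
  rank(A − (1)·I) = 2, so dim ker(A − (1)·I) = n − 2 = 1

Summary:
  λ = 1: algebraic multiplicity = 3, geometric multiplicity = 1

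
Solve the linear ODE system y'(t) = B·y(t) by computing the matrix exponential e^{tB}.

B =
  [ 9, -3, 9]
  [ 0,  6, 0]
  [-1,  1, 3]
e^{tB} =
  [3*t*exp(6*t) + exp(6*t), -3*t*exp(6*t), 9*t*exp(6*t)]
  [0, exp(6*t), 0]
  [-t*exp(6*t), t*exp(6*t), -3*t*exp(6*t) + exp(6*t)]

Strategy: write B = P · J · P⁻¹ where J is a Jordan canonical form, so e^{tB} = P · e^{tJ} · P⁻¹, and e^{tJ} can be computed block-by-block.

B has Jordan form
J =
  [6, 1, 0]
  [0, 6, 0]
  [0, 0, 6]
(up to reordering of blocks).

Per-block formulas:
  For a 1×1 block at λ = 6: exp(t · [6]) = [e^(6t)].
  For a 2×2 Jordan block J_2(6): exp(t · J_2(6)) = e^(6t)·(I + t·N), where N is the 2×2 nilpotent shift.

After assembling e^{tJ} and conjugating by P, we get:

e^{tB} =
  [3*t*exp(6*t) + exp(6*t), -3*t*exp(6*t), 9*t*exp(6*t)]
  [0, exp(6*t), 0]
  [-t*exp(6*t), t*exp(6*t), -3*t*exp(6*t) + exp(6*t)]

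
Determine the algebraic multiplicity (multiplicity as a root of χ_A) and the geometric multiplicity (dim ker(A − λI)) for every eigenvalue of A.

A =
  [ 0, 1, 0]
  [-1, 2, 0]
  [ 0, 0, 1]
λ = 1: alg = 3, geom = 2

Step 1 — factor the characteristic polynomial to read off the algebraic multiplicities:
  χ_A(x) = (x - 1)^3

Step 2 — compute geometric multiplicities via the rank-nullity identity g(λ) = n − rank(A − λI):
  rank(A − (1)·I) = 1, so dim ker(A − (1)·I) = n − 1 = 2

Summary:
  λ = 1: algebraic multiplicity = 3, geometric multiplicity = 2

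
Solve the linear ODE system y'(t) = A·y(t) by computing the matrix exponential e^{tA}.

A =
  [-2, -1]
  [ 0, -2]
e^{tA} =
  [exp(-2*t), -t*exp(-2*t)]
  [0, exp(-2*t)]

Strategy: write A = P · J · P⁻¹ where J is a Jordan canonical form, so e^{tA} = P · e^{tJ} · P⁻¹, and e^{tJ} can be computed block-by-block.

A has Jordan form
J =
  [-2,  1]
  [ 0, -2]
(up to reordering of blocks).

Per-block formulas:
  For a 2×2 Jordan block J_2(-2): exp(t · J_2(-2)) = e^(-2t)·(I + t·N), where N is the 2×2 nilpotent shift.

After assembling e^{tJ} and conjugating by P, we get:

e^{tA} =
  [exp(-2*t), -t*exp(-2*t)]
  [0, exp(-2*t)]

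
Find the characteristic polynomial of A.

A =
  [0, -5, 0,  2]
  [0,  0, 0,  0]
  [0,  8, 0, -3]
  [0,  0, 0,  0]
x^4

Expanding det(x·I − A) (e.g. by cofactor expansion or by noting that A is similar to its Jordan form J, which has the same characteristic polynomial as A) gives
  χ_A(x) = x^4
which factors as x^4. The eigenvalues (with algebraic multiplicities) are λ = 0 with multiplicity 4.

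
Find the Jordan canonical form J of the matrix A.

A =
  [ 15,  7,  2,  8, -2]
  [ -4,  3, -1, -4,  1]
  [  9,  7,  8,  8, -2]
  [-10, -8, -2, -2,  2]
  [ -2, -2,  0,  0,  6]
J_3(6) ⊕ J_1(6) ⊕ J_1(6)

The characteristic polynomial is
  det(x·I − A) = x^5 - 30*x^4 + 360*x^3 - 2160*x^2 + 6480*x - 7776 = (x - 6)^5

Eigenvalues and multiplicities (the geometric multiplicity of λ is n − rank(A − λI), which equals the number of Jordan blocks for λ):
  λ = 6: algebraic multiplicity = 5, geometric multiplicity = 3

Determining the block sizes for each eigenvalue:
  λ = 6: with am = 5 and gm = 3, the partition is not yet determined (e.g. several partitions of 5 into 3 parts exist). Let N = A − (6)·I. Computing rank(N^1) = 2, rank(N^2) = 1, rank(N^3) = 0; the number of blocks of size ≥ j is rank(N^{j−1}) − rank(N^j), giving [3, 1, 1]. So we have 1 block(s) of size 3, 2 block(s) of size 1 → block sizes [3, 1, 1]

Assembling the blocks gives a Jordan form
J =
  [6, 1, 0, 0, 0]
  [0, 6, 1, 0, 0]
  [0, 0, 6, 0, 0]
  [0, 0, 0, 6, 0]
  [0, 0, 0, 0, 6]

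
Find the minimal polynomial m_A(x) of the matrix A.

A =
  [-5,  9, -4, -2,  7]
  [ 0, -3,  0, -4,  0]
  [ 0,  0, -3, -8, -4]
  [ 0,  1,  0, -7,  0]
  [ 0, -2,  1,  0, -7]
x^3 + 15*x^2 + 75*x + 125

The characteristic polynomial is χ_A(x) = (x + 5)^5, so the eigenvalues are known. The minimal polynomial is
  m_A(x) = Π_λ (x − λ)^{k_λ}
where k_λ is the size of the *largest* Jordan block for λ (equivalently, the smallest k with (A − λI)^k v = 0 for every generalised eigenvector v of λ).

  λ = -5: largest Jordan block has size 3, contributing (x + 5)^3

So m_A(x) = (x + 5)^3 = x^3 + 15*x^2 + 75*x + 125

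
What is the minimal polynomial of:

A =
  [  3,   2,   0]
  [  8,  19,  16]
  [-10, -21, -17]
x^3 - 5*x^2 + 3*x + 9

The characteristic polynomial is χ_A(x) = (x - 3)^2*(x + 1), so the eigenvalues are known. The minimal polynomial is
  m_A(x) = Π_λ (x − λ)^{k_λ}
where k_λ is the size of the *largest* Jordan block for λ (equivalently, the smallest k with (A − λI)^k v = 0 for every generalised eigenvector v of λ).

  λ = -1: largest Jordan block has size 1, contributing (x + 1)
  λ = 3: largest Jordan block has size 2, contributing (x − 3)^2

So m_A(x) = (x - 3)^2*(x + 1) = x^3 - 5*x^2 + 3*x + 9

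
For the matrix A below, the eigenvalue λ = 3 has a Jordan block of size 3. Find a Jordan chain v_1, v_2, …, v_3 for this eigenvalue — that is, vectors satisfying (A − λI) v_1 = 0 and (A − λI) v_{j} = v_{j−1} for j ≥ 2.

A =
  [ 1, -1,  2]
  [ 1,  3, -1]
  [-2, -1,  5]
A Jordan chain for λ = 3 of length 3:
v_1 = (-1, 0, -1)ᵀ
v_2 = (-2, 1, -2)ᵀ
v_3 = (1, 0, 0)ᵀ

Let N = A − (3)·I. We want v_3 with N^3 v_3 = 0 but N^2 v_3 ≠ 0; then v_{j-1} := N · v_j for j = 3, …, 2.

Pick v_3 = (1, 0, 0)ᵀ.
Then v_2 = N · v_3 = (-2, 1, -2)ᵀ.
Then v_1 = N · v_2 = (-1, 0, -1)ᵀ.

Sanity check: (A − (3)·I) v_1 = (0, 0, 0)ᵀ = 0. ✓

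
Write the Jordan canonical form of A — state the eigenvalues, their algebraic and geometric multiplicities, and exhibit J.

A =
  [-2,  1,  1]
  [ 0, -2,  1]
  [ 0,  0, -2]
J_3(-2)

The characteristic polynomial is
  det(x·I − A) = x^3 + 6*x^2 + 12*x + 8 = (x + 2)^3

Eigenvalues and multiplicities (the geometric multiplicity of λ is n − rank(A − λI), which equals the number of Jordan blocks for λ):
  λ = -2: algebraic multiplicity = 3, geometric multiplicity = 1

Determining the block sizes for each eigenvalue:
  λ = -2: one block (gm = 1), so the single block has size am = 3 → block sizes [3]

Assembling the blocks gives a Jordan form
J =
  [-2,  1,  0]
  [ 0, -2,  1]
  [ 0,  0, -2]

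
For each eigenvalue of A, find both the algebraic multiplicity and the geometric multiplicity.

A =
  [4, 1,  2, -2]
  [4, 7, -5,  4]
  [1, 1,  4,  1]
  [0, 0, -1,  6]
λ = 3: alg = 1, geom = 1; λ = 6: alg = 3, geom = 1

Step 1 — factor the characteristic polynomial to read off the algebraic multiplicities:
  χ_A(x) = (x - 6)^3*(x - 3)

Step 2 — compute geometric multiplicities via the rank-nullity identity g(λ) = n − rank(A − λI):
  rank(A − (3)·I) = 3, so dim ker(A − (3)·I) = n − 3 = 1
  rank(A − (6)·I) = 3, so dim ker(A − (6)·I) = n − 3 = 1

Summary:
  λ = 3: algebraic multiplicity = 1, geometric multiplicity = 1
  λ = 6: algebraic multiplicity = 3, geometric multiplicity = 1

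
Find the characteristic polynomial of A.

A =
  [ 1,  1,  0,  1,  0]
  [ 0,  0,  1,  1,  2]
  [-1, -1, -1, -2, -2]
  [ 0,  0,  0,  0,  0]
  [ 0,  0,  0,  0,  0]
x^5

Expanding det(x·I − A) (e.g. by cofactor expansion or by noting that A is similar to its Jordan form J, which has the same characteristic polynomial as A) gives
  χ_A(x) = x^5
which factors as x^5. The eigenvalues (with algebraic multiplicities) are λ = 0 with multiplicity 5.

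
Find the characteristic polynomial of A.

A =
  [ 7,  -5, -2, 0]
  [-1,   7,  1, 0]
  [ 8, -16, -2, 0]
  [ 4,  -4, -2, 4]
x^4 - 16*x^3 + 96*x^2 - 256*x + 256

Expanding det(x·I − A) (e.g. by cofactor expansion or by noting that A is similar to its Jordan form J, which has the same characteristic polynomial as A) gives
  χ_A(x) = x^4 - 16*x^3 + 96*x^2 - 256*x + 256
which factors as (x - 4)^4. The eigenvalues (with algebraic multiplicities) are λ = 4 with multiplicity 4.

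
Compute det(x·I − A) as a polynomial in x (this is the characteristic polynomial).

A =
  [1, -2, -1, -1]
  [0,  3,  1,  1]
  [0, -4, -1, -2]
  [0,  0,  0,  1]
x^4 - 4*x^3 + 6*x^2 - 4*x + 1

Expanding det(x·I − A) (e.g. by cofactor expansion or by noting that A is similar to its Jordan form J, which has the same characteristic polynomial as A) gives
  χ_A(x) = x^4 - 4*x^3 + 6*x^2 - 4*x + 1
which factors as (x - 1)^4. The eigenvalues (with algebraic multiplicities) are λ = 1 with multiplicity 4.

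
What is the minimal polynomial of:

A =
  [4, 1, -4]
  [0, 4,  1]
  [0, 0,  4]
x^3 - 12*x^2 + 48*x - 64

The characteristic polynomial is χ_A(x) = (x - 4)^3, so the eigenvalues are known. The minimal polynomial is
  m_A(x) = Π_λ (x − λ)^{k_λ}
where k_λ is the size of the *largest* Jordan block for λ (equivalently, the smallest k with (A − λI)^k v = 0 for every generalised eigenvector v of λ).

  λ = 4: largest Jordan block has size 3, contributing (x − 4)^3

So m_A(x) = (x - 4)^3 = x^3 - 12*x^2 + 48*x - 64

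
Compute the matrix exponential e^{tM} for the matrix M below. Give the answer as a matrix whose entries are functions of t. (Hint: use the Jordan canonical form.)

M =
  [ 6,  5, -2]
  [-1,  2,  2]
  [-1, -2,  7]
e^{tM} =
  [-t^2*exp(5*t) + t*exp(5*t) + exp(5*t), -3*t^2*exp(5*t) + 5*t*exp(5*t), 2*t^2*exp(5*t) - 2*t*exp(5*t)]
  [-t*exp(5*t), -3*t*exp(5*t) + exp(5*t), 2*t*exp(5*t)]
  [-t^2*exp(5*t)/2 - t*exp(5*t), -3*t^2*exp(5*t)/2 - 2*t*exp(5*t), t^2*exp(5*t) + 2*t*exp(5*t) + exp(5*t)]

Strategy: write M = P · J · P⁻¹ where J is a Jordan canonical form, so e^{tM} = P · e^{tJ} · P⁻¹, and e^{tJ} can be computed block-by-block.

M has Jordan form
J =
  [5, 1, 0]
  [0, 5, 1]
  [0, 0, 5]
(up to reordering of blocks).

Per-block formulas:
  For a 3×3 Jordan block J_3(5): exp(t · J_3(5)) = e^(5t)·(I + t·N + (t^2/2)·N^2), where N is the 3×3 nilpotent shift.

After assembling e^{tJ} and conjugating by P, we get:

e^{tM} =
  [-t^2*exp(5*t) + t*exp(5*t) + exp(5*t), -3*t^2*exp(5*t) + 5*t*exp(5*t), 2*t^2*exp(5*t) - 2*t*exp(5*t)]
  [-t*exp(5*t), -3*t*exp(5*t) + exp(5*t), 2*t*exp(5*t)]
  [-t^2*exp(5*t)/2 - t*exp(5*t), -3*t^2*exp(5*t)/2 - 2*t*exp(5*t), t^2*exp(5*t) + 2*t*exp(5*t) + exp(5*t)]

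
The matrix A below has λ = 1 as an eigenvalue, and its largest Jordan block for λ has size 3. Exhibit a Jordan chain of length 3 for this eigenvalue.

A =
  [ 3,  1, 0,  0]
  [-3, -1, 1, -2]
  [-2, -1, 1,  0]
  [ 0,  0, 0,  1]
A Jordan chain for λ = 1 of length 3:
v_1 = (1, -2, -1, 0)ᵀ
v_2 = (2, -3, -2, 0)ᵀ
v_3 = (1, 0, 0, 0)ᵀ

Let N = A − (1)·I. We want v_3 with N^3 v_3 = 0 but N^2 v_3 ≠ 0; then v_{j-1} := N · v_j for j = 3, …, 2.

Pick v_3 = (1, 0, 0, 0)ᵀ.
Then v_2 = N · v_3 = (2, -3, -2, 0)ᵀ.
Then v_1 = N · v_2 = (1, -2, -1, 0)ᵀ.

Sanity check: (A − (1)·I) v_1 = (0, 0, 0, 0)ᵀ = 0. ✓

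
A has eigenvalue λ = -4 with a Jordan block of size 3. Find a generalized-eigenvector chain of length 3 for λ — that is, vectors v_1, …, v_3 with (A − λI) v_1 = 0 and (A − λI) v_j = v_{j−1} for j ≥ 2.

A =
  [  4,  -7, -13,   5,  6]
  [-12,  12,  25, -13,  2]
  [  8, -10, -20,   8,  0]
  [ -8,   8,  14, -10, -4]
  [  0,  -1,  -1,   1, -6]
A Jordan chain for λ = -4 of length 3:
v_1 = (4, 16, -8, 0, -4)ᵀ
v_2 = (8, -12, 8, -8, 0)ᵀ
v_3 = (1, 0, 0, 0, 0)ᵀ

Let N = A − (-4)·I. We want v_3 with N^3 v_3 = 0 but N^2 v_3 ≠ 0; then v_{j-1} := N · v_j for j = 3, …, 2.

Pick v_3 = (1, 0, 0, 0, 0)ᵀ.
Then v_2 = N · v_3 = (8, -12, 8, -8, 0)ᵀ.
Then v_1 = N · v_2 = (4, 16, -8, 0, -4)ᵀ.

Sanity check: (A − (-4)·I) v_1 = (0, 0, 0, 0, 0)ᵀ = 0. ✓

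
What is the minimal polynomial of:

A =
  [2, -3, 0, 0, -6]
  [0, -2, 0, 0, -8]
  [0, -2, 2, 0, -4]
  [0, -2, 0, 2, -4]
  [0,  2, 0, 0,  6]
x^2 - 4*x + 4

The characteristic polynomial is χ_A(x) = (x - 2)^5, so the eigenvalues are known. The minimal polynomial is
  m_A(x) = Π_λ (x − λ)^{k_λ}
where k_λ is the size of the *largest* Jordan block for λ (equivalently, the smallest k with (A − λI)^k v = 0 for every generalised eigenvector v of λ).

  λ = 2: largest Jordan block has size 2, contributing (x − 2)^2

So m_A(x) = (x - 2)^2 = x^2 - 4*x + 4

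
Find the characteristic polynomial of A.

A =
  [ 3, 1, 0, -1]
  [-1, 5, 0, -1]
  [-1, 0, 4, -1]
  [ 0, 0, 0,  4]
x^4 - 16*x^3 + 96*x^2 - 256*x + 256

Expanding det(x·I − A) (e.g. by cofactor expansion or by noting that A is similar to its Jordan form J, which has the same characteristic polynomial as A) gives
  χ_A(x) = x^4 - 16*x^3 + 96*x^2 - 256*x + 256
which factors as (x - 4)^4. The eigenvalues (with algebraic multiplicities) are λ = 4 with multiplicity 4.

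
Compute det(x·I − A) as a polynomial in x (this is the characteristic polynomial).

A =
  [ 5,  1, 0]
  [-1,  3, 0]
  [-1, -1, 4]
x^3 - 12*x^2 + 48*x - 64

Expanding det(x·I − A) (e.g. by cofactor expansion or by noting that A is similar to its Jordan form J, which has the same characteristic polynomial as A) gives
  χ_A(x) = x^3 - 12*x^2 + 48*x - 64
which factors as (x - 4)^3. The eigenvalues (with algebraic multiplicities) are λ = 4 with multiplicity 3.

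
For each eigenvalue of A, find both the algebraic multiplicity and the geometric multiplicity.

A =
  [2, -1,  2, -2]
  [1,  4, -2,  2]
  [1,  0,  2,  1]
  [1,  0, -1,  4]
λ = 3: alg = 4, geom = 2

Step 1 — factor the characteristic polynomial to read off the algebraic multiplicities:
  χ_A(x) = (x - 3)^4

Step 2 — compute geometric multiplicities via the rank-nullity identity g(λ) = n − rank(A − λI):
  rank(A − (3)·I) = 2, so dim ker(A − (3)·I) = n − 2 = 2

Summary:
  λ = 3: algebraic multiplicity = 4, geometric multiplicity = 2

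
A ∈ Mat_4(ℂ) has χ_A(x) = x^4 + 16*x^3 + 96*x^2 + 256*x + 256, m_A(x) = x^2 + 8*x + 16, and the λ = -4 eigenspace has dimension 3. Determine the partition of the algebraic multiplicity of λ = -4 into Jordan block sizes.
Block sizes for λ = -4: [2, 1, 1]

Step 1 — from the characteristic polynomial, algebraic multiplicity of λ = -4 is 4. From dim ker(A − (-4)·I) = 3, there are exactly 3 Jordan blocks for λ = -4.
Step 2 — from the minimal polynomial, the factor (x + 4)^2 tells us the largest block for λ = -4 has size 2.
Step 3 — with total size 4, 3 blocks, and largest block 2, the block sizes (in nonincreasing order) are [2, 1, 1].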